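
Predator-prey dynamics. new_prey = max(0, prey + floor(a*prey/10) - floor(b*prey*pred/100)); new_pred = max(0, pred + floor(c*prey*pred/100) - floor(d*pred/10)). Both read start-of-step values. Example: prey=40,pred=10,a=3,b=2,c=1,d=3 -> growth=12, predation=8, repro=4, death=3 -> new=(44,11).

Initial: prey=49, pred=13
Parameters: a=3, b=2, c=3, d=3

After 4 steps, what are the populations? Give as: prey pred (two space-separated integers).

Step 1: prey: 49+14-12=51; pred: 13+19-3=29
Step 2: prey: 51+15-29=37; pred: 29+44-8=65
Step 3: prey: 37+11-48=0; pred: 65+72-19=118
Step 4: prey: 0+0-0=0; pred: 118+0-35=83

Answer: 0 83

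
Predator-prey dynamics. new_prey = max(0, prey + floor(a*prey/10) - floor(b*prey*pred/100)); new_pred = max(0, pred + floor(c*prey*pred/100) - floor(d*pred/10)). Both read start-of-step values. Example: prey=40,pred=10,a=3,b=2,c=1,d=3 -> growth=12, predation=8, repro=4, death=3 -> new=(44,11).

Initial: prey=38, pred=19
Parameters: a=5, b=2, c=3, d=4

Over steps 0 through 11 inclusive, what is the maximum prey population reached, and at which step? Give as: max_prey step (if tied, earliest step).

Answer: 43 1

Derivation:
Step 1: prey: 38+19-14=43; pred: 19+21-7=33
Step 2: prey: 43+21-28=36; pred: 33+42-13=62
Step 3: prey: 36+18-44=10; pred: 62+66-24=104
Step 4: prey: 10+5-20=0; pred: 104+31-41=94
Step 5: prey: 0+0-0=0; pred: 94+0-37=57
Step 6: prey: 0+0-0=0; pred: 57+0-22=35
Step 7: prey: 0+0-0=0; pred: 35+0-14=21
Step 8: prey: 0+0-0=0; pred: 21+0-8=13
Step 9: prey: 0+0-0=0; pred: 13+0-5=8
Step 10: prey: 0+0-0=0; pred: 8+0-3=5
Step 11: prey: 0+0-0=0; pred: 5+0-2=3
Max prey = 43 at step 1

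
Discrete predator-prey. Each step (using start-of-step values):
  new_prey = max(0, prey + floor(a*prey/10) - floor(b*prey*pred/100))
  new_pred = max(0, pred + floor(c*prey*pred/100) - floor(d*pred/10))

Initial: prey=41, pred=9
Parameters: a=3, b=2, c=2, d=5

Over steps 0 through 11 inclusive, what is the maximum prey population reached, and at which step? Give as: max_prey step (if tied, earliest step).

Step 1: prey: 41+12-7=46; pred: 9+7-4=12
Step 2: prey: 46+13-11=48; pred: 12+11-6=17
Step 3: prey: 48+14-16=46; pred: 17+16-8=25
Step 4: prey: 46+13-23=36; pred: 25+23-12=36
Step 5: prey: 36+10-25=21; pred: 36+25-18=43
Step 6: prey: 21+6-18=9; pred: 43+18-21=40
Step 7: prey: 9+2-7=4; pred: 40+7-20=27
Step 8: prey: 4+1-2=3; pred: 27+2-13=16
Step 9: prey: 3+0-0=3; pred: 16+0-8=8
Step 10: prey: 3+0-0=3; pred: 8+0-4=4
Step 11: prey: 3+0-0=3; pred: 4+0-2=2
Max prey = 48 at step 2

Answer: 48 2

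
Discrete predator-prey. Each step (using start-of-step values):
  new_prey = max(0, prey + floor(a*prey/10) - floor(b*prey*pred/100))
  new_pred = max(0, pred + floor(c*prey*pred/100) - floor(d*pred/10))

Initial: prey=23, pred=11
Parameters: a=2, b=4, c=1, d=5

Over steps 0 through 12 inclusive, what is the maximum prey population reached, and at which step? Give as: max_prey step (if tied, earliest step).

Answer: 56 12

Derivation:
Step 1: prey: 23+4-10=17; pred: 11+2-5=8
Step 2: prey: 17+3-5=15; pred: 8+1-4=5
Step 3: prey: 15+3-3=15; pred: 5+0-2=3
Step 4: prey: 15+3-1=17; pred: 3+0-1=2
Step 5: prey: 17+3-1=19; pred: 2+0-1=1
Step 6: prey: 19+3-0=22; pred: 1+0-0=1
Step 7: prey: 22+4-0=26; pred: 1+0-0=1
Step 8: prey: 26+5-1=30; pred: 1+0-0=1
Step 9: prey: 30+6-1=35; pred: 1+0-0=1
Step 10: prey: 35+7-1=41; pred: 1+0-0=1
Step 11: prey: 41+8-1=48; pred: 1+0-0=1
Step 12: prey: 48+9-1=56; pred: 1+0-0=1
Max prey = 56 at step 12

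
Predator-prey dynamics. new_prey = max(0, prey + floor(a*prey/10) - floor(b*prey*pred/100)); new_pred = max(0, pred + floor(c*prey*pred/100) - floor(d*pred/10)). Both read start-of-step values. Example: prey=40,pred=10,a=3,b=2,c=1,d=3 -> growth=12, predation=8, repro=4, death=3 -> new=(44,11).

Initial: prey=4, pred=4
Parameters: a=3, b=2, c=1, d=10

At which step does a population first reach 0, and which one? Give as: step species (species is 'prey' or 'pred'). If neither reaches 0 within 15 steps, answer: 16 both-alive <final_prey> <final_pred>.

Step 1: prey: 4+1-0=5; pred: 4+0-4=0
First extinction: pred at step 1

Answer: 1 pred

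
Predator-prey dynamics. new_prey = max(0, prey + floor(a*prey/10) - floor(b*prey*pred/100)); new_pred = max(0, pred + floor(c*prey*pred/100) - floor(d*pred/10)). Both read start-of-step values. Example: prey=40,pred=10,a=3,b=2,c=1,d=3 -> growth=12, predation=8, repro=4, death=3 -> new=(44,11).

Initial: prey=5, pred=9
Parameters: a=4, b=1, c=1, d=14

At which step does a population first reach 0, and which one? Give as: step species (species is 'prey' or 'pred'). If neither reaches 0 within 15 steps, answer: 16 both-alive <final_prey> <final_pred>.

Answer: 1 pred

Derivation:
Step 1: prey: 5+2-0=7; pred: 9+0-12=0
First extinction: pred at step 1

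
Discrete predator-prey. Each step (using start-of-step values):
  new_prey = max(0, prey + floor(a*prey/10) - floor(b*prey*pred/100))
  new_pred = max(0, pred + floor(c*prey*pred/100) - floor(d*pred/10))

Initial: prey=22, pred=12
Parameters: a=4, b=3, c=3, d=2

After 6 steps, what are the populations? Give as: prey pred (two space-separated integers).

Step 1: prey: 22+8-7=23; pred: 12+7-2=17
Step 2: prey: 23+9-11=21; pred: 17+11-3=25
Step 3: prey: 21+8-15=14; pred: 25+15-5=35
Step 4: prey: 14+5-14=5; pred: 35+14-7=42
Step 5: prey: 5+2-6=1; pred: 42+6-8=40
Step 6: prey: 1+0-1=0; pred: 40+1-8=33

Answer: 0 33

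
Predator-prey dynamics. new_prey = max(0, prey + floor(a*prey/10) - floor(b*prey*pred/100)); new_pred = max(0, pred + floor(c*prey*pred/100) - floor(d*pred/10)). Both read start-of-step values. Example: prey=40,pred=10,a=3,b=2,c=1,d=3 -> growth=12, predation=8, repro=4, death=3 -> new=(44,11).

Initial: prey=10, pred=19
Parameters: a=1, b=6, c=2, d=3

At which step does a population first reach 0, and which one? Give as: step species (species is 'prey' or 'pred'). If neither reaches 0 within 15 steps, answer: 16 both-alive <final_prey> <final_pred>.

Step 1: prey: 10+1-11=0; pred: 19+3-5=17
First extinction: prey at step 1

Answer: 1 prey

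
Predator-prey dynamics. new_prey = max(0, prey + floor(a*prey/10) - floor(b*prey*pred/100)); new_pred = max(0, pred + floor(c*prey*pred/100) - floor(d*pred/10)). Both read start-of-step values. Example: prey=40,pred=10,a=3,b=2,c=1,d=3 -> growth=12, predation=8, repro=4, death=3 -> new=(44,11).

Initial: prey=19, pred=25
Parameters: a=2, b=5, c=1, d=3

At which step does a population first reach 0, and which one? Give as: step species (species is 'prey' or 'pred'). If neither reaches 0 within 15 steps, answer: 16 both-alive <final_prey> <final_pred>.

Answer: 1 prey

Derivation:
Step 1: prey: 19+3-23=0; pred: 25+4-7=22
First extinction: prey at step 1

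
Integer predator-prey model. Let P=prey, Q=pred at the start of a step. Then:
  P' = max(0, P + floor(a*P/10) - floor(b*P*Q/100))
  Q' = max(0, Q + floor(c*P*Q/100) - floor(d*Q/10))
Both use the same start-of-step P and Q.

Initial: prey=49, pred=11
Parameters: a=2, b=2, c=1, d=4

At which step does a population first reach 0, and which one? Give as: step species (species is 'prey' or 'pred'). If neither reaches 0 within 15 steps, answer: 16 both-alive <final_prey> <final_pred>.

Answer: 16 both-alive 38 7

Derivation:
Step 1: prey: 49+9-10=48; pred: 11+5-4=12
Step 2: prey: 48+9-11=46; pred: 12+5-4=13
Step 3: prey: 46+9-11=44; pred: 13+5-5=13
Step 4: prey: 44+8-11=41; pred: 13+5-5=13
Step 5: prey: 41+8-10=39; pred: 13+5-5=13
Step 6: prey: 39+7-10=36; pred: 13+5-5=13
Step 7: prey: 36+7-9=34; pred: 13+4-5=12
Step 8: prey: 34+6-8=32; pred: 12+4-4=12
Step 9: prey: 32+6-7=31; pred: 12+3-4=11
Step 10: prey: 31+6-6=31; pred: 11+3-4=10
Step 11: prey: 31+6-6=31; pred: 10+3-4=9
Step 12: prey: 31+6-5=32; pred: 9+2-3=8
Step 13: prey: 32+6-5=33; pred: 8+2-3=7
Step 14: prey: 33+6-4=35; pred: 7+2-2=7
Step 15: prey: 35+7-4=38; pred: 7+2-2=7
No extinction within 15 steps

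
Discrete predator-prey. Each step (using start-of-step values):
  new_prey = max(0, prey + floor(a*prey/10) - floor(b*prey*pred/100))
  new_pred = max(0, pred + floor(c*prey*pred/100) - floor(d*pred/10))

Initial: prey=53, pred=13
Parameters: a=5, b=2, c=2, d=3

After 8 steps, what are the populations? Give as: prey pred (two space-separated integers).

Answer: 0 35

Derivation:
Step 1: prey: 53+26-13=66; pred: 13+13-3=23
Step 2: prey: 66+33-30=69; pred: 23+30-6=47
Step 3: prey: 69+34-64=39; pred: 47+64-14=97
Step 4: prey: 39+19-75=0; pred: 97+75-29=143
Step 5: prey: 0+0-0=0; pred: 143+0-42=101
Step 6: prey: 0+0-0=0; pred: 101+0-30=71
Step 7: prey: 0+0-0=0; pred: 71+0-21=50
Step 8: prey: 0+0-0=0; pred: 50+0-15=35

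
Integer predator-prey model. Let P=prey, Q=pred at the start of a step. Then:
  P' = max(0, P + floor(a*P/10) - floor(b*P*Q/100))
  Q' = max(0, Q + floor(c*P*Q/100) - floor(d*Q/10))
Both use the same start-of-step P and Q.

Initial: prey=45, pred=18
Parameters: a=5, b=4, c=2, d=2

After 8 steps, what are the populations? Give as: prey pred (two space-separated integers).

Answer: 0 16

Derivation:
Step 1: prey: 45+22-32=35; pred: 18+16-3=31
Step 2: prey: 35+17-43=9; pred: 31+21-6=46
Step 3: prey: 9+4-16=0; pred: 46+8-9=45
Step 4: prey: 0+0-0=0; pred: 45+0-9=36
Step 5: prey: 0+0-0=0; pred: 36+0-7=29
Step 6: prey: 0+0-0=0; pred: 29+0-5=24
Step 7: prey: 0+0-0=0; pred: 24+0-4=20
Step 8: prey: 0+0-0=0; pred: 20+0-4=16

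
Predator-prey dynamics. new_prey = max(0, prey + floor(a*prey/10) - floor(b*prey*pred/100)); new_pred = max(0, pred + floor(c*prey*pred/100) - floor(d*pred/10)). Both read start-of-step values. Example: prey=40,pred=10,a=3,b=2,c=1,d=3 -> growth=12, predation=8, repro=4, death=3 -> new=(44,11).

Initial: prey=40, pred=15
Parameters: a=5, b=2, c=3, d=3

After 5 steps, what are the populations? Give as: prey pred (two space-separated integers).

Answer: 0 94

Derivation:
Step 1: prey: 40+20-12=48; pred: 15+18-4=29
Step 2: prey: 48+24-27=45; pred: 29+41-8=62
Step 3: prey: 45+22-55=12; pred: 62+83-18=127
Step 4: prey: 12+6-30=0; pred: 127+45-38=134
Step 5: prey: 0+0-0=0; pred: 134+0-40=94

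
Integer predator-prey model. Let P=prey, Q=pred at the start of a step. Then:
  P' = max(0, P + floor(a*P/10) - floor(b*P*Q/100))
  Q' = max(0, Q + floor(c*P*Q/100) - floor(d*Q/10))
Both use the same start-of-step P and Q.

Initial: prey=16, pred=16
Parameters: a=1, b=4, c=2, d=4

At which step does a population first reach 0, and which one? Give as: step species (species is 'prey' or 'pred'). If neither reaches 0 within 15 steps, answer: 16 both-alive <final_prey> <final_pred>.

Answer: 16 both-alive 2 2

Derivation:
Step 1: prey: 16+1-10=7; pred: 16+5-6=15
Step 2: prey: 7+0-4=3; pred: 15+2-6=11
Step 3: prey: 3+0-1=2; pred: 11+0-4=7
Step 4: prey: 2+0-0=2; pred: 7+0-2=5
Step 5: prey: 2+0-0=2; pred: 5+0-2=3
Step 6: prey: 2+0-0=2; pred: 3+0-1=2
Step 7: prey: 2+0-0=2; pred: 2+0-0=2
Steps 8-15: state stable at prey=2, pred=2 (no change)
No extinction within 15 steps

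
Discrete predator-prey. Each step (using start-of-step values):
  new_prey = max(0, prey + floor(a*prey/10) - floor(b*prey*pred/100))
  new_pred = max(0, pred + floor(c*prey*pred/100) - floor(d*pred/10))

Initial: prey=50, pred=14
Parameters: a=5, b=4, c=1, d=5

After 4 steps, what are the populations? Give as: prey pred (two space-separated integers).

Answer: 45 11

Derivation:
Step 1: prey: 50+25-28=47; pred: 14+7-7=14
Step 2: prey: 47+23-26=44; pred: 14+6-7=13
Step 3: prey: 44+22-22=44; pred: 13+5-6=12
Step 4: prey: 44+22-21=45; pred: 12+5-6=11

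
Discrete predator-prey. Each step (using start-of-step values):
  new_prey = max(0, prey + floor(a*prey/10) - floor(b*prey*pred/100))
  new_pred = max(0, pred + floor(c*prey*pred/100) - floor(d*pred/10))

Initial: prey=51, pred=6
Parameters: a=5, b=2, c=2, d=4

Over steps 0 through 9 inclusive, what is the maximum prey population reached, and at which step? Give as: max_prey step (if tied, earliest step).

Step 1: prey: 51+25-6=70; pred: 6+6-2=10
Step 2: prey: 70+35-14=91; pred: 10+14-4=20
Step 3: prey: 91+45-36=100; pred: 20+36-8=48
Step 4: prey: 100+50-96=54; pred: 48+96-19=125
Step 5: prey: 54+27-135=0; pred: 125+135-50=210
Step 6: prey: 0+0-0=0; pred: 210+0-84=126
Step 7: prey: 0+0-0=0; pred: 126+0-50=76
Step 8: prey: 0+0-0=0; pred: 76+0-30=46
Step 9: prey: 0+0-0=0; pred: 46+0-18=28
Max prey = 100 at step 3

Answer: 100 3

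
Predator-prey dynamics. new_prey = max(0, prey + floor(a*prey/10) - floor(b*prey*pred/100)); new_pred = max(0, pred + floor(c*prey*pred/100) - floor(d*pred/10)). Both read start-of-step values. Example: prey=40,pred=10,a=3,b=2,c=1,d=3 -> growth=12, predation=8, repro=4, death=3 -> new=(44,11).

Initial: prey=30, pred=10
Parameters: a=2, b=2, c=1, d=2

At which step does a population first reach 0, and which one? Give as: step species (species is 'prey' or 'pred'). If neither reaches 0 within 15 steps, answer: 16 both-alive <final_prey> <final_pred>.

Answer: 16 both-alive 12 11

Derivation:
Step 1: prey: 30+6-6=30; pred: 10+3-2=11
Step 2: prey: 30+6-6=30; pred: 11+3-2=12
Step 3: prey: 30+6-7=29; pred: 12+3-2=13
Step 4: prey: 29+5-7=27; pred: 13+3-2=14
Step 5: prey: 27+5-7=25; pred: 14+3-2=15
Step 6: prey: 25+5-7=23; pred: 15+3-3=15
Step 7: prey: 23+4-6=21; pred: 15+3-3=15
Step 8: prey: 21+4-6=19; pred: 15+3-3=15
Step 9: prey: 19+3-5=17; pred: 15+2-3=14
Step 10: prey: 17+3-4=16; pred: 14+2-2=14
Step 11: prey: 16+3-4=15; pred: 14+2-2=14
Step 12: prey: 15+3-4=14; pred: 14+2-2=14
Step 13: prey: 14+2-3=13; pred: 14+1-2=13
Step 14: prey: 13+2-3=12; pred: 13+1-2=12
Step 15: prey: 12+2-2=12; pred: 12+1-2=11
No extinction within 15 steps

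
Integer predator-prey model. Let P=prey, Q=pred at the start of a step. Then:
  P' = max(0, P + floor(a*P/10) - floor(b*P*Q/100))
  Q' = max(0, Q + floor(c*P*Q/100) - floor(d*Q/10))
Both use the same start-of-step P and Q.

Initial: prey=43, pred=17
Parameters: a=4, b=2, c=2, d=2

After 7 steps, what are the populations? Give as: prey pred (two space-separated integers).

Step 1: prey: 43+17-14=46; pred: 17+14-3=28
Step 2: prey: 46+18-25=39; pred: 28+25-5=48
Step 3: prey: 39+15-37=17; pred: 48+37-9=76
Step 4: prey: 17+6-25=0; pred: 76+25-15=86
Step 5: prey: 0+0-0=0; pred: 86+0-17=69
Step 6: prey: 0+0-0=0; pred: 69+0-13=56
Step 7: prey: 0+0-0=0; pred: 56+0-11=45

Answer: 0 45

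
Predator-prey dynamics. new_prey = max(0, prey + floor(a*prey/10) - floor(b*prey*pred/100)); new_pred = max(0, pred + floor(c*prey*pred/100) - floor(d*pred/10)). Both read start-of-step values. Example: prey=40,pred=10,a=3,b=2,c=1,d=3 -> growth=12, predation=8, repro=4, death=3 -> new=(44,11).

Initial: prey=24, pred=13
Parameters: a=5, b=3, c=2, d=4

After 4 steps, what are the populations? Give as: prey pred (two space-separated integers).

Answer: 28 23

Derivation:
Step 1: prey: 24+12-9=27; pred: 13+6-5=14
Step 2: prey: 27+13-11=29; pred: 14+7-5=16
Step 3: prey: 29+14-13=30; pred: 16+9-6=19
Step 4: prey: 30+15-17=28; pred: 19+11-7=23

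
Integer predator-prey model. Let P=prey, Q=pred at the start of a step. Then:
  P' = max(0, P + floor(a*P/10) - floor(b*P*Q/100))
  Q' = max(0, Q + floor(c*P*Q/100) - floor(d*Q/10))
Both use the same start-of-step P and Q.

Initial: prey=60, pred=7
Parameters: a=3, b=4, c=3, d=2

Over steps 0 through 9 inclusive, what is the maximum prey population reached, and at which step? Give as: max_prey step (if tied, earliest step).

Answer: 62 1

Derivation:
Step 1: prey: 60+18-16=62; pred: 7+12-1=18
Step 2: prey: 62+18-44=36; pred: 18+33-3=48
Step 3: prey: 36+10-69=0; pred: 48+51-9=90
Step 4: prey: 0+0-0=0; pred: 90+0-18=72
Step 5: prey: 0+0-0=0; pred: 72+0-14=58
Step 6: prey: 0+0-0=0; pred: 58+0-11=47
Step 7: prey: 0+0-0=0; pred: 47+0-9=38
Step 8: prey: 0+0-0=0; pred: 38+0-7=31
Step 9: prey: 0+0-0=0; pred: 31+0-6=25
Max prey = 62 at step 1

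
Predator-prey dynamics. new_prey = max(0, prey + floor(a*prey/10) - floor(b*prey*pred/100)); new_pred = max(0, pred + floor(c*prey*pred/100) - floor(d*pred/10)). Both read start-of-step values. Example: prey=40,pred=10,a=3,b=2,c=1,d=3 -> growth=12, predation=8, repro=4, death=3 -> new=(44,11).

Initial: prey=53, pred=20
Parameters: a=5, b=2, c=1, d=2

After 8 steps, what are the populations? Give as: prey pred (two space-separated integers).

Step 1: prey: 53+26-21=58; pred: 20+10-4=26
Step 2: prey: 58+29-30=57; pred: 26+15-5=36
Step 3: prey: 57+28-41=44; pred: 36+20-7=49
Step 4: prey: 44+22-43=23; pred: 49+21-9=61
Step 5: prey: 23+11-28=6; pred: 61+14-12=63
Step 6: prey: 6+3-7=2; pred: 63+3-12=54
Step 7: prey: 2+1-2=1; pred: 54+1-10=45
Step 8: prey: 1+0-0=1; pred: 45+0-9=36

Answer: 1 36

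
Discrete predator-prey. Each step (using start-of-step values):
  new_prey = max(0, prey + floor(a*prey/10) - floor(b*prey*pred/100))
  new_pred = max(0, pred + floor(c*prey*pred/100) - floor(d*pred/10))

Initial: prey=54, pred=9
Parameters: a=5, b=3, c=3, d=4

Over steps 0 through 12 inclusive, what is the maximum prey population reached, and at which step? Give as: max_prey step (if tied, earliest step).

Step 1: prey: 54+27-14=67; pred: 9+14-3=20
Step 2: prey: 67+33-40=60; pred: 20+40-8=52
Step 3: prey: 60+30-93=0; pred: 52+93-20=125
Step 4: prey: 0+0-0=0; pred: 125+0-50=75
Step 5: prey: 0+0-0=0; pred: 75+0-30=45
Step 6: prey: 0+0-0=0; pred: 45+0-18=27
Step 7: prey: 0+0-0=0; pred: 27+0-10=17
Step 8: prey: 0+0-0=0; pred: 17+0-6=11
Step 9: prey: 0+0-0=0; pred: 11+0-4=7
Step 10: prey: 0+0-0=0; pred: 7+0-2=5
Step 11: prey: 0+0-0=0; pred: 5+0-2=3
Step 12: prey: 0+0-0=0; pred: 3+0-1=2
Max prey = 67 at step 1

Answer: 67 1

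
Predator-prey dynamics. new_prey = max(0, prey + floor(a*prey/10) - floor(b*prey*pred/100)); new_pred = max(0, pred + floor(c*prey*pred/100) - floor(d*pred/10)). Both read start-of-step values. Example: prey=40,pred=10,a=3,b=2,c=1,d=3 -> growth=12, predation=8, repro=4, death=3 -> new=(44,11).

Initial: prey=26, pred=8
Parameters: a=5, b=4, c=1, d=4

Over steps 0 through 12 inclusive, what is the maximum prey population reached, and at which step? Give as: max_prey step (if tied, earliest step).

Step 1: prey: 26+13-8=31; pred: 8+2-3=7
Step 2: prey: 31+15-8=38; pred: 7+2-2=7
Step 3: prey: 38+19-10=47; pred: 7+2-2=7
Step 4: prey: 47+23-13=57; pred: 7+3-2=8
Step 5: prey: 57+28-18=67; pred: 8+4-3=9
Step 6: prey: 67+33-24=76; pred: 9+6-3=12
Step 7: prey: 76+38-36=78; pred: 12+9-4=17
Step 8: prey: 78+39-53=64; pred: 17+13-6=24
Step 9: prey: 64+32-61=35; pred: 24+15-9=30
Step 10: prey: 35+17-42=10; pred: 30+10-12=28
Step 11: prey: 10+5-11=4; pred: 28+2-11=19
Step 12: prey: 4+2-3=3; pred: 19+0-7=12
Max prey = 78 at step 7

Answer: 78 7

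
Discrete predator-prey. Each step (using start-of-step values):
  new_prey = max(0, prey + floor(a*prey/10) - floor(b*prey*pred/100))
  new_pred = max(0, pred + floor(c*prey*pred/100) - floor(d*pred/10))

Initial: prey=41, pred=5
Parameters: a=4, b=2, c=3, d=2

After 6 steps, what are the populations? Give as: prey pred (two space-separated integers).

Answer: 0 141

Derivation:
Step 1: prey: 41+16-4=53; pred: 5+6-1=10
Step 2: prey: 53+21-10=64; pred: 10+15-2=23
Step 3: prey: 64+25-29=60; pred: 23+44-4=63
Step 4: prey: 60+24-75=9; pred: 63+113-12=164
Step 5: prey: 9+3-29=0; pred: 164+44-32=176
Step 6: prey: 0+0-0=0; pred: 176+0-35=141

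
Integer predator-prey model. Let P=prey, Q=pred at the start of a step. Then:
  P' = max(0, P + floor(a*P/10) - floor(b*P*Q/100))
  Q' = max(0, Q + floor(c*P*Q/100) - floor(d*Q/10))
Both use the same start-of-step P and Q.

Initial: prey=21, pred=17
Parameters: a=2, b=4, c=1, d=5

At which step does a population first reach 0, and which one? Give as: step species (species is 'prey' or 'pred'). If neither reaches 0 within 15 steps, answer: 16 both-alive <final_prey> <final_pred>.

Step 1: prey: 21+4-14=11; pred: 17+3-8=12
Step 2: prey: 11+2-5=8; pred: 12+1-6=7
Step 3: prey: 8+1-2=7; pred: 7+0-3=4
Step 4: prey: 7+1-1=7; pred: 4+0-2=2
Step 5: prey: 7+1-0=8; pred: 2+0-1=1
Step 6: prey: 8+1-0=9; pred: 1+0-0=1
Step 7: prey: 9+1-0=10; pred: 1+0-0=1
Step 8: prey: 10+2-0=12; pred: 1+0-0=1
Step 9: prey: 12+2-0=14; pred: 1+0-0=1
Step 10: prey: 14+2-0=16; pred: 1+0-0=1
Step 11: prey: 16+3-0=19; pred: 1+0-0=1
Step 12: prey: 19+3-0=22; pred: 1+0-0=1
Step 13: prey: 22+4-0=26; pred: 1+0-0=1
Step 14: prey: 26+5-1=30; pred: 1+0-0=1
Step 15: prey: 30+6-1=35; pred: 1+0-0=1
No extinction within 15 steps

Answer: 16 both-alive 35 1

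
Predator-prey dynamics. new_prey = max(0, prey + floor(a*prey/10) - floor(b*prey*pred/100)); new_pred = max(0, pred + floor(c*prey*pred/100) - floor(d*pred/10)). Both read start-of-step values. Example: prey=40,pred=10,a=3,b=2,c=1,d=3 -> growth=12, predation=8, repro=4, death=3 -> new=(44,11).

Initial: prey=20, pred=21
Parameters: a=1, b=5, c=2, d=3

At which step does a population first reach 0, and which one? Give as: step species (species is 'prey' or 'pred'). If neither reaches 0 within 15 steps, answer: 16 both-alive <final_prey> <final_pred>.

Answer: 2 prey

Derivation:
Step 1: prey: 20+2-21=1; pred: 21+8-6=23
Step 2: prey: 1+0-1=0; pred: 23+0-6=17
First extinction: prey at step 2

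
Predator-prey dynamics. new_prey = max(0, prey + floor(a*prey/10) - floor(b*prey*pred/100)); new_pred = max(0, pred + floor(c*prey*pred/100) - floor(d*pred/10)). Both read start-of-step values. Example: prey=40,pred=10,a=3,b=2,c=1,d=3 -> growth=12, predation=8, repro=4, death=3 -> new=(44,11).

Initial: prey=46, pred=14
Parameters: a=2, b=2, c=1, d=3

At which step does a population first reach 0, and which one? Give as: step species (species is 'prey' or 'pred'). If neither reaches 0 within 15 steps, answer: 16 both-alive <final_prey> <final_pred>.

Answer: 16 both-alive 17 3

Derivation:
Step 1: prey: 46+9-12=43; pred: 14+6-4=16
Step 2: prey: 43+8-13=38; pred: 16+6-4=18
Step 3: prey: 38+7-13=32; pred: 18+6-5=19
Step 4: prey: 32+6-12=26; pred: 19+6-5=20
Step 5: prey: 26+5-10=21; pred: 20+5-6=19
Step 6: prey: 21+4-7=18; pred: 19+3-5=17
Step 7: prey: 18+3-6=15; pred: 17+3-5=15
Step 8: prey: 15+3-4=14; pred: 15+2-4=13
Step 9: prey: 14+2-3=13; pred: 13+1-3=11
Step 10: prey: 13+2-2=13; pred: 11+1-3=9
Step 11: prey: 13+2-2=13; pred: 9+1-2=8
Step 12: prey: 13+2-2=13; pred: 8+1-2=7
Step 13: prey: 13+2-1=14; pred: 7+0-2=5
Step 14: prey: 14+2-1=15; pred: 5+0-1=4
Step 15: prey: 15+3-1=17; pred: 4+0-1=3
No extinction within 15 steps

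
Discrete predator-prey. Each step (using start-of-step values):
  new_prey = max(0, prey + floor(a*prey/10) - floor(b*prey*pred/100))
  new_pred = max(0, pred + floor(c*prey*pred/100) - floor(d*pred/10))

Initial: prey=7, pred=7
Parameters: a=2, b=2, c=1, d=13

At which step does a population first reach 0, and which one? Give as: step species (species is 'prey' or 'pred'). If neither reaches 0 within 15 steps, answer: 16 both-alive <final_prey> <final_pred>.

Step 1: prey: 7+1-0=8; pred: 7+0-9=0
First extinction: pred at step 1

Answer: 1 pred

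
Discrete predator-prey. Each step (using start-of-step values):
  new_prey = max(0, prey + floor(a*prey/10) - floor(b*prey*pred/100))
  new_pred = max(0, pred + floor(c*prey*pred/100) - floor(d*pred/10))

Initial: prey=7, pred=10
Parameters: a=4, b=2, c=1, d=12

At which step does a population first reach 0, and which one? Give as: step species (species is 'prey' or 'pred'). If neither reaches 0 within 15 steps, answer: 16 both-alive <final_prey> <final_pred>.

Step 1: prey: 7+2-1=8; pred: 10+0-12=0
First extinction: pred at step 1

Answer: 1 pred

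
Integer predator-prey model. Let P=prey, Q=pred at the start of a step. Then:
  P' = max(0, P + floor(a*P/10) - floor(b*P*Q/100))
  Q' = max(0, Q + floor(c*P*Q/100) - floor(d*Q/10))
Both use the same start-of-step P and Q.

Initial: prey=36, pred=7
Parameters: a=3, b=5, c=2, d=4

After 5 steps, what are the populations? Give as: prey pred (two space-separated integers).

Answer: 7 12

Derivation:
Step 1: prey: 36+10-12=34; pred: 7+5-2=10
Step 2: prey: 34+10-17=27; pred: 10+6-4=12
Step 3: prey: 27+8-16=19; pred: 12+6-4=14
Step 4: prey: 19+5-13=11; pred: 14+5-5=14
Step 5: prey: 11+3-7=7; pred: 14+3-5=12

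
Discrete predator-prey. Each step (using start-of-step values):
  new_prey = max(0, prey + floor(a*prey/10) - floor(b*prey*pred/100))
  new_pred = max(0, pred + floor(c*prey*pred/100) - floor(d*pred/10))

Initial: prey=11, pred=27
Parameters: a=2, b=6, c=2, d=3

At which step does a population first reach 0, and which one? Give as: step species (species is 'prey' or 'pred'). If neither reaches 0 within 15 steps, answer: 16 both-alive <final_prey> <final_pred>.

Answer: 1 prey

Derivation:
Step 1: prey: 11+2-17=0; pred: 27+5-8=24
First extinction: prey at step 1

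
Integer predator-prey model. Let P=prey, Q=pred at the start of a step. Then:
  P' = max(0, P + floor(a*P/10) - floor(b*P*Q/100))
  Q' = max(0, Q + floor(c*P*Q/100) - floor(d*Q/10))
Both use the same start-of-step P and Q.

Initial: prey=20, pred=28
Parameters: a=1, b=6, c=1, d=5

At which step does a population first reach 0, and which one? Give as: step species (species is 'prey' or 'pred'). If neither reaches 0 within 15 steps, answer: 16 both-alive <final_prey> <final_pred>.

Step 1: prey: 20+2-33=0; pred: 28+5-14=19
First extinction: prey at step 1

Answer: 1 prey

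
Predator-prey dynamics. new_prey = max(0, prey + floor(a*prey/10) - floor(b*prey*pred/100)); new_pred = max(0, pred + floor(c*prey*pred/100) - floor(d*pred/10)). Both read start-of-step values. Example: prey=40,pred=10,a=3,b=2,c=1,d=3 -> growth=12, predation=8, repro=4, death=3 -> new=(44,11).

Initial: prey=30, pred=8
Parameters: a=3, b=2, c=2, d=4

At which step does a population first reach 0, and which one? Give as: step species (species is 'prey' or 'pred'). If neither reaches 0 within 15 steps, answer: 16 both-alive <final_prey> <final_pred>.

Step 1: prey: 30+9-4=35; pred: 8+4-3=9
Step 2: prey: 35+10-6=39; pred: 9+6-3=12
Step 3: prey: 39+11-9=41; pred: 12+9-4=17
Step 4: prey: 41+12-13=40; pred: 17+13-6=24
Step 5: prey: 40+12-19=33; pred: 24+19-9=34
Step 6: prey: 33+9-22=20; pred: 34+22-13=43
Step 7: prey: 20+6-17=9; pred: 43+17-17=43
Step 8: prey: 9+2-7=4; pred: 43+7-17=33
Step 9: prey: 4+1-2=3; pred: 33+2-13=22
Step 10: prey: 3+0-1=2; pred: 22+1-8=15
Step 11: prey: 2+0-0=2; pred: 15+0-6=9
Step 12: prey: 2+0-0=2; pred: 9+0-3=6
Step 13: prey: 2+0-0=2; pred: 6+0-2=4
Step 14: prey: 2+0-0=2; pred: 4+0-1=3
Step 15: prey: 2+0-0=2; pred: 3+0-1=2
No extinction within 15 steps

Answer: 16 both-alive 2 2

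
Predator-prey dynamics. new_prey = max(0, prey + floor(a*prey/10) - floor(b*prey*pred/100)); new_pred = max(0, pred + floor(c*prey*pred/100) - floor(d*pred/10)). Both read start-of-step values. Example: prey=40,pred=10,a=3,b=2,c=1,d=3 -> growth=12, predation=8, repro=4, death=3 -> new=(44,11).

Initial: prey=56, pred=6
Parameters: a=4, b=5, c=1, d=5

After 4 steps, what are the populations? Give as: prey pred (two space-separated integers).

Step 1: prey: 56+22-16=62; pred: 6+3-3=6
Step 2: prey: 62+24-18=68; pred: 6+3-3=6
Step 3: prey: 68+27-20=75; pred: 6+4-3=7
Step 4: prey: 75+30-26=79; pred: 7+5-3=9

Answer: 79 9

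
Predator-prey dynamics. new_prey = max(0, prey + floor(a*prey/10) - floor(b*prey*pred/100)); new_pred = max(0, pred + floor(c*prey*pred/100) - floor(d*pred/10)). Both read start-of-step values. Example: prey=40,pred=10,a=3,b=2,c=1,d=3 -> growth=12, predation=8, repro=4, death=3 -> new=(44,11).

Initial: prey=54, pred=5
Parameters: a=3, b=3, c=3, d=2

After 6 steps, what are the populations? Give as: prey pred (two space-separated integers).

Answer: 0 73

Derivation:
Step 1: prey: 54+16-8=62; pred: 5+8-1=12
Step 2: prey: 62+18-22=58; pred: 12+22-2=32
Step 3: prey: 58+17-55=20; pred: 32+55-6=81
Step 4: prey: 20+6-48=0; pred: 81+48-16=113
Step 5: prey: 0+0-0=0; pred: 113+0-22=91
Step 6: prey: 0+0-0=0; pred: 91+0-18=73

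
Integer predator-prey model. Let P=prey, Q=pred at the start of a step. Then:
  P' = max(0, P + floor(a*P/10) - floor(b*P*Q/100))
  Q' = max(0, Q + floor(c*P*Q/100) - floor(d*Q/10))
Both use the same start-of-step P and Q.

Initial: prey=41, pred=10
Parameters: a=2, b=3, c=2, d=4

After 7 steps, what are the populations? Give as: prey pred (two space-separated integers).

Answer: 3 8

Derivation:
Step 1: prey: 41+8-12=37; pred: 10+8-4=14
Step 2: prey: 37+7-15=29; pred: 14+10-5=19
Step 3: prey: 29+5-16=18; pred: 19+11-7=23
Step 4: prey: 18+3-12=9; pred: 23+8-9=22
Step 5: prey: 9+1-5=5; pred: 22+3-8=17
Step 6: prey: 5+1-2=4; pred: 17+1-6=12
Step 7: prey: 4+0-1=3; pred: 12+0-4=8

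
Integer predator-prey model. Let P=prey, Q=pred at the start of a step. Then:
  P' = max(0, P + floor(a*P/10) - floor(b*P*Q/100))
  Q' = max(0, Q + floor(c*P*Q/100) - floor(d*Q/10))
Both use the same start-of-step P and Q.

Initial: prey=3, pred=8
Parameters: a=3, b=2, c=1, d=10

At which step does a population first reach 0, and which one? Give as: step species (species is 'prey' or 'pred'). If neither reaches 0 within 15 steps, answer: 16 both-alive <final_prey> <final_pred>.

Step 1: prey: 3+0-0=3; pred: 8+0-8=0
First extinction: pred at step 1

Answer: 1 pred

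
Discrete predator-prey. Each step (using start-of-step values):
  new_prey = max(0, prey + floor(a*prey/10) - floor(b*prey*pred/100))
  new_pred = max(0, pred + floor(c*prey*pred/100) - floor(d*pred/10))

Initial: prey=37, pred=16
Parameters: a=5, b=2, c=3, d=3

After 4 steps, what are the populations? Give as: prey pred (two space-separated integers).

Step 1: prey: 37+18-11=44; pred: 16+17-4=29
Step 2: prey: 44+22-25=41; pred: 29+38-8=59
Step 3: prey: 41+20-48=13; pred: 59+72-17=114
Step 4: prey: 13+6-29=0; pred: 114+44-34=124

Answer: 0 124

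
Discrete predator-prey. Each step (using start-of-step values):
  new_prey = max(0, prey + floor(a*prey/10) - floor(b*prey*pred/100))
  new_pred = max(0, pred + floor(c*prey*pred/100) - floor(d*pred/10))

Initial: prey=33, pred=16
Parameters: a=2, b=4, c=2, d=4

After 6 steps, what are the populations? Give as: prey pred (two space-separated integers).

Step 1: prey: 33+6-21=18; pred: 16+10-6=20
Step 2: prey: 18+3-14=7; pred: 20+7-8=19
Step 3: prey: 7+1-5=3; pred: 19+2-7=14
Step 4: prey: 3+0-1=2; pred: 14+0-5=9
Step 5: prey: 2+0-0=2; pred: 9+0-3=6
Step 6: prey: 2+0-0=2; pred: 6+0-2=4

Answer: 2 4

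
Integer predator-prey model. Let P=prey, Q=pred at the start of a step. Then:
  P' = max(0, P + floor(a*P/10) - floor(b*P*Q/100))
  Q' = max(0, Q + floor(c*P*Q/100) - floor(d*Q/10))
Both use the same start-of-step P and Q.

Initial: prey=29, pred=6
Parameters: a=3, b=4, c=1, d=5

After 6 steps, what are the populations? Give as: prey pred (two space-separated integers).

Answer: 69 3

Derivation:
Step 1: prey: 29+8-6=31; pred: 6+1-3=4
Step 2: prey: 31+9-4=36; pred: 4+1-2=3
Step 3: prey: 36+10-4=42; pred: 3+1-1=3
Step 4: prey: 42+12-5=49; pred: 3+1-1=3
Step 5: prey: 49+14-5=58; pred: 3+1-1=3
Step 6: prey: 58+17-6=69; pred: 3+1-1=3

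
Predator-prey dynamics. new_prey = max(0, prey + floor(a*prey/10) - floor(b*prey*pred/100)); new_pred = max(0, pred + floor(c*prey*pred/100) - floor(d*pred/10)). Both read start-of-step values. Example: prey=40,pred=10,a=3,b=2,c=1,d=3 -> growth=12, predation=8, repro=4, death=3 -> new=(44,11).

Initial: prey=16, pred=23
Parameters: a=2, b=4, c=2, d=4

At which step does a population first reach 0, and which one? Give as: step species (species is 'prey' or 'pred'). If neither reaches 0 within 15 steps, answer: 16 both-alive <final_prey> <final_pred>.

Step 1: prey: 16+3-14=5; pred: 23+7-9=21
Step 2: prey: 5+1-4=2; pred: 21+2-8=15
Step 3: prey: 2+0-1=1; pred: 15+0-6=9
Step 4: prey: 1+0-0=1; pred: 9+0-3=6
Step 5: prey: 1+0-0=1; pred: 6+0-2=4
Step 6: prey: 1+0-0=1; pred: 4+0-1=3
Step 7: prey: 1+0-0=1; pred: 3+0-1=2
Step 8: prey: 1+0-0=1; pred: 2+0-0=2
Steps 9-15: state stable at prey=1, pred=2 (no change)
No extinction within 15 steps

Answer: 16 both-alive 1 2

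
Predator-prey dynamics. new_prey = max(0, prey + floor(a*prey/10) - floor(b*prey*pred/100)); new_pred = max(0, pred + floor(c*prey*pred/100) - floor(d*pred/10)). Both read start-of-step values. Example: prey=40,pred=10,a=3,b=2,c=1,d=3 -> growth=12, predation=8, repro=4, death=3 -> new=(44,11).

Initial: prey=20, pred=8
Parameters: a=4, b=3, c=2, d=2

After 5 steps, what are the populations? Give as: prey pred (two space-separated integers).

Answer: 20 27

Derivation:
Step 1: prey: 20+8-4=24; pred: 8+3-1=10
Step 2: prey: 24+9-7=26; pred: 10+4-2=12
Step 3: prey: 26+10-9=27; pred: 12+6-2=16
Step 4: prey: 27+10-12=25; pred: 16+8-3=21
Step 5: prey: 25+10-15=20; pred: 21+10-4=27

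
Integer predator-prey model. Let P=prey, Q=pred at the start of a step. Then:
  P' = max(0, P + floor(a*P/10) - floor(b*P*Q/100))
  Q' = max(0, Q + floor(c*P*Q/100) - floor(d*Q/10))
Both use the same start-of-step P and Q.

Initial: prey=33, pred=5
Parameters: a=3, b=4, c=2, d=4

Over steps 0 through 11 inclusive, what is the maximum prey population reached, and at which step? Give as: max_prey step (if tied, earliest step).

Step 1: prey: 33+9-6=36; pred: 5+3-2=6
Step 2: prey: 36+10-8=38; pred: 6+4-2=8
Step 3: prey: 38+11-12=37; pred: 8+6-3=11
Step 4: prey: 37+11-16=32; pred: 11+8-4=15
Step 5: prey: 32+9-19=22; pred: 15+9-6=18
Step 6: prey: 22+6-15=13; pred: 18+7-7=18
Step 7: prey: 13+3-9=7; pred: 18+4-7=15
Step 8: prey: 7+2-4=5; pred: 15+2-6=11
Step 9: prey: 5+1-2=4; pred: 11+1-4=8
Step 10: prey: 4+1-1=4; pred: 8+0-3=5
Step 11: prey: 4+1-0=5; pred: 5+0-2=3
Max prey = 38 at step 2

Answer: 38 2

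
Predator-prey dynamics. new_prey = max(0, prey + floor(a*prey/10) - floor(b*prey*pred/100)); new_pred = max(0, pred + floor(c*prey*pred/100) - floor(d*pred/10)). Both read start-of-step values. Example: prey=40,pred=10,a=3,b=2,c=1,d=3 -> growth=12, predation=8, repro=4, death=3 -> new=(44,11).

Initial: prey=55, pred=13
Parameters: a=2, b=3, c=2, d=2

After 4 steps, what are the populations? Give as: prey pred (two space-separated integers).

Step 1: prey: 55+11-21=45; pred: 13+14-2=25
Step 2: prey: 45+9-33=21; pred: 25+22-5=42
Step 3: prey: 21+4-26=0; pred: 42+17-8=51
Step 4: prey: 0+0-0=0; pred: 51+0-10=41

Answer: 0 41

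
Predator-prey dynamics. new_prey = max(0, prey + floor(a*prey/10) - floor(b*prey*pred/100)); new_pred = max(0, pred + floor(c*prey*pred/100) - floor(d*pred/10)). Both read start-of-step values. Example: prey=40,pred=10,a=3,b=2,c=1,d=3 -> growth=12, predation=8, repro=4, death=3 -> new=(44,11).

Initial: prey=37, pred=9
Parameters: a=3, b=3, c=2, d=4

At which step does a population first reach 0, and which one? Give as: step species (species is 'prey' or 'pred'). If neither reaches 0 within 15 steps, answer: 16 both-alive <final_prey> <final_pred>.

Answer: 16 both-alive 14 2

Derivation:
Step 1: prey: 37+11-9=39; pred: 9+6-3=12
Step 2: prey: 39+11-14=36; pred: 12+9-4=17
Step 3: prey: 36+10-18=28; pred: 17+12-6=23
Step 4: prey: 28+8-19=17; pred: 23+12-9=26
Step 5: prey: 17+5-13=9; pred: 26+8-10=24
Step 6: prey: 9+2-6=5; pred: 24+4-9=19
Step 7: prey: 5+1-2=4; pred: 19+1-7=13
Step 8: prey: 4+1-1=4; pred: 13+1-5=9
Step 9: prey: 4+1-1=4; pred: 9+0-3=6
Step 10: prey: 4+1-0=5; pred: 6+0-2=4
Step 11: prey: 5+1-0=6; pred: 4+0-1=3
Step 12: prey: 6+1-0=7; pred: 3+0-1=2
Step 13: prey: 7+2-0=9; pred: 2+0-0=2
Step 14: prey: 9+2-0=11; pred: 2+0-0=2
Step 15: prey: 11+3-0=14; pred: 2+0-0=2
No extinction within 15 steps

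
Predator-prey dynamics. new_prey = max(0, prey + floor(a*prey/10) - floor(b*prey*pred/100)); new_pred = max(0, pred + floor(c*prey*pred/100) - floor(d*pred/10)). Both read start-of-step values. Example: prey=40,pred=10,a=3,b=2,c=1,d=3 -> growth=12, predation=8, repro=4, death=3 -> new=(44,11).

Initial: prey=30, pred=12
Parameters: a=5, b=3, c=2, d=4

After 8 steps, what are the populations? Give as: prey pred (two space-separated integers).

Answer: 3 15

Derivation:
Step 1: prey: 30+15-10=35; pred: 12+7-4=15
Step 2: prey: 35+17-15=37; pred: 15+10-6=19
Step 3: prey: 37+18-21=34; pred: 19+14-7=26
Step 4: prey: 34+17-26=25; pred: 26+17-10=33
Step 5: prey: 25+12-24=13; pred: 33+16-13=36
Step 6: prey: 13+6-14=5; pred: 36+9-14=31
Step 7: prey: 5+2-4=3; pred: 31+3-12=22
Step 8: prey: 3+1-1=3; pred: 22+1-8=15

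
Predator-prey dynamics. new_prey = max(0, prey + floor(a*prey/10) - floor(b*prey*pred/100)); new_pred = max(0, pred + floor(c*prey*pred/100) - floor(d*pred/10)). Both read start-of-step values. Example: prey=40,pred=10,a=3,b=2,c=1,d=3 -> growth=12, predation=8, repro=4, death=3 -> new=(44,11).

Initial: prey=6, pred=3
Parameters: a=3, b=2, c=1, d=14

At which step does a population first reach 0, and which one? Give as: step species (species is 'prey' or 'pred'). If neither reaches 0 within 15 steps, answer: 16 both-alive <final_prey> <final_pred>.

Answer: 1 pred

Derivation:
Step 1: prey: 6+1-0=7; pred: 3+0-4=0
First extinction: pred at step 1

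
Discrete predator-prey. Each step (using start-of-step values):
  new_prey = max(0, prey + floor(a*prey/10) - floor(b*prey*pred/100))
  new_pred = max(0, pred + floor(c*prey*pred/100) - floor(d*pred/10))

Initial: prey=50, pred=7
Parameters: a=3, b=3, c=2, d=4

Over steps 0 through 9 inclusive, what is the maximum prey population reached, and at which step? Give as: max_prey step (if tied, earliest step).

Step 1: prey: 50+15-10=55; pred: 7+7-2=12
Step 2: prey: 55+16-19=52; pred: 12+13-4=21
Step 3: prey: 52+15-32=35; pred: 21+21-8=34
Step 4: prey: 35+10-35=10; pred: 34+23-13=44
Step 5: prey: 10+3-13=0; pred: 44+8-17=35
Step 6: prey: 0+0-0=0; pred: 35+0-14=21
Step 7: prey: 0+0-0=0; pred: 21+0-8=13
Step 8: prey: 0+0-0=0; pred: 13+0-5=8
Step 9: prey: 0+0-0=0; pred: 8+0-3=5
Max prey = 55 at step 1

Answer: 55 1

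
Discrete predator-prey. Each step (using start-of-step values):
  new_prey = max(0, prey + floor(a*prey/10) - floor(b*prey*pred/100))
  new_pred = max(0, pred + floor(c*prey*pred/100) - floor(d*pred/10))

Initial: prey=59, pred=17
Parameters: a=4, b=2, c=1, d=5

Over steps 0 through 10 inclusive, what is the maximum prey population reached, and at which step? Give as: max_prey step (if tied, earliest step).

Step 1: prey: 59+23-20=62; pred: 17+10-8=19
Step 2: prey: 62+24-23=63; pred: 19+11-9=21
Step 3: prey: 63+25-26=62; pred: 21+13-10=24
Step 4: prey: 62+24-29=57; pred: 24+14-12=26
Step 5: prey: 57+22-29=50; pred: 26+14-13=27
Step 6: prey: 50+20-27=43; pred: 27+13-13=27
Step 7: prey: 43+17-23=37; pred: 27+11-13=25
Step 8: prey: 37+14-18=33; pred: 25+9-12=22
Step 9: prey: 33+13-14=32; pred: 22+7-11=18
Step 10: prey: 32+12-11=33; pred: 18+5-9=14
Max prey = 63 at step 2

Answer: 63 2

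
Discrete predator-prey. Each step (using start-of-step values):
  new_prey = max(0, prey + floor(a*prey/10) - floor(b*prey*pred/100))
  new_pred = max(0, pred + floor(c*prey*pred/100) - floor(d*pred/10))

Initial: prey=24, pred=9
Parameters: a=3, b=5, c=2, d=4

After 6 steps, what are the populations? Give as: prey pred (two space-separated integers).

Step 1: prey: 24+7-10=21; pred: 9+4-3=10
Step 2: prey: 21+6-10=17; pred: 10+4-4=10
Step 3: prey: 17+5-8=14; pred: 10+3-4=9
Step 4: prey: 14+4-6=12; pred: 9+2-3=8
Step 5: prey: 12+3-4=11; pred: 8+1-3=6
Step 6: prey: 11+3-3=11; pred: 6+1-2=5

Answer: 11 5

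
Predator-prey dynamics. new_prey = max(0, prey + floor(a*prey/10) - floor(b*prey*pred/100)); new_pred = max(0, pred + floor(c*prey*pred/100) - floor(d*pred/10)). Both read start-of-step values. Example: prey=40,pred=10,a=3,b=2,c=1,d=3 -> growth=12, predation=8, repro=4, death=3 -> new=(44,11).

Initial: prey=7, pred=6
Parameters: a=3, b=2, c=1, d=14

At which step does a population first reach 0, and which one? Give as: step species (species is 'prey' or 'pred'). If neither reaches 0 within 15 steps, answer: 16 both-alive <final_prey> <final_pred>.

Answer: 1 pred

Derivation:
Step 1: prey: 7+2-0=9; pred: 6+0-8=0
First extinction: pred at step 1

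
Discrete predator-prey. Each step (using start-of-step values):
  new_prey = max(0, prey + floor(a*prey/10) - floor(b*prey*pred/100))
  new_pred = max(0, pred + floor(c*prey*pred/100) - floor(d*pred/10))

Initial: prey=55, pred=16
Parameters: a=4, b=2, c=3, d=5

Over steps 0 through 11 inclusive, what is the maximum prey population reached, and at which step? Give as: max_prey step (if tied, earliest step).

Answer: 60 1

Derivation:
Step 1: prey: 55+22-17=60; pred: 16+26-8=34
Step 2: prey: 60+24-40=44; pred: 34+61-17=78
Step 3: prey: 44+17-68=0; pred: 78+102-39=141
Step 4: prey: 0+0-0=0; pred: 141+0-70=71
Step 5: prey: 0+0-0=0; pred: 71+0-35=36
Step 6: prey: 0+0-0=0; pred: 36+0-18=18
Step 7: prey: 0+0-0=0; pred: 18+0-9=9
Step 8: prey: 0+0-0=0; pred: 9+0-4=5
Step 9: prey: 0+0-0=0; pred: 5+0-2=3
Step 10: prey: 0+0-0=0; pred: 3+0-1=2
Step 11: prey: 0+0-0=0; pred: 2+0-1=1
Max prey = 60 at step 1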